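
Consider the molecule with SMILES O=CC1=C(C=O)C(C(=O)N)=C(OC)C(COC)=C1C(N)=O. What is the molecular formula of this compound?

C13H14N2O6

Walk through each heavy atom and fill implicit hydrogens from standard valence (C 4, N 3, O 2, S 2, halogen 1):
  atom 1: O, bond orders sum to 2 (valence 2) → 0 H
  atom 2: C, bond orders sum to 3 (valence 4) → 1 H
  atom 3: C, bond orders sum to 4 (valence 4) → 0 H
  atom 4: C, bond orders sum to 4 (valence 4) → 0 H
  atom 5: C, bond orders sum to 3 (valence 4) → 1 H
  atom 6: O, bond orders sum to 2 (valence 2) → 0 H
  atom 7: C, bond orders sum to 4 (valence 4) → 0 H
  atom 8: C, bond orders sum to 4 (valence 4) → 0 H
  atom 9: O, bond orders sum to 2 (valence 2) → 0 H
  atom 10: N, bond orders sum to 1 (valence 3) → 2 H
  atom 11: C, bond orders sum to 4 (valence 4) → 0 H
  atom 12: O, bond orders sum to 2 (valence 2) → 0 H
  atom 13: C, bond orders sum to 1 (valence 4) → 3 H
  atom 14: C, bond orders sum to 4 (valence 4) → 0 H
  atom 15: C, bond orders sum to 2 (valence 4) → 2 H
  atom 16: O, bond orders sum to 2 (valence 2) → 0 H
  atom 17: C, bond orders sum to 1 (valence 4) → 3 H
  atom 18: C, bond orders sum to 4 (valence 4) → 0 H
  atom 19: C, bond orders sum to 4 (valence 4) → 0 H
  atom 20: N, bond orders sum to 1 (valence 3) → 2 H
  atom 21: O, bond orders sum to 2 (valence 2) → 0 H
Totals → C:13, H:14, N:2, O:6.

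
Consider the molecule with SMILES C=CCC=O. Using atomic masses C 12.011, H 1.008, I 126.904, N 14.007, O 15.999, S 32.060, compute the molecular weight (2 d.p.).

70.09 g/mol

First, the molecular formula is C4H6O (counting implicit H from valence).
  C: 4 × 12.011 = 48.044
  H: 6 × 1.008 = 6.048
  O: 1 × 15.999 = 15.999
Sum: 4×12.011 + 6×1.008 + 1×15.999 = 70.091 → 70.09 g/mol.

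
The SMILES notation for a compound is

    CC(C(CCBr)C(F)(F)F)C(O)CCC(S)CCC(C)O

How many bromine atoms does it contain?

1

Scan the SMILES for Br atoms (remember two-letter symbols like Cl and Br are single atoms).
Bromine count: 1.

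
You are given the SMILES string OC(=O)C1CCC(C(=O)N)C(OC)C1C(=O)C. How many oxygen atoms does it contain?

Scan the SMILES for O atoms (remember two-letter symbols like Cl and Br are single atoms).
Oxygen count: 5.

5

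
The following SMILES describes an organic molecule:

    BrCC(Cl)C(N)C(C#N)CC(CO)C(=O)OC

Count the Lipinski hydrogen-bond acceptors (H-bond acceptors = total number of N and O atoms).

5

N atoms: 2; O atoms: 3.
Lipinski HBA = 2 + 3 = 5.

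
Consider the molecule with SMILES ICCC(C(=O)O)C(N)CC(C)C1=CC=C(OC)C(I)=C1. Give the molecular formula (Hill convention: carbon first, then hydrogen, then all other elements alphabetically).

C15H21I2NO3

Walk through each heavy atom and fill implicit hydrogens from standard valence (C 4, N 3, O 2, S 2, halogen 1):
  atom 1: I (halogen, monovalent) → 0 H
  atom 2: C, bond orders sum to 2 (valence 4) → 2 H
  atom 3: C, bond orders sum to 2 (valence 4) → 2 H
  atom 4: C, bond orders sum to 3 (valence 4) → 1 H
  atom 5: C, bond orders sum to 4 (valence 4) → 0 H
  atom 6: O, bond orders sum to 2 (valence 2) → 0 H
  atom 7: O, bond orders sum to 1 (valence 2) → 1 H
  atom 8: C, bond orders sum to 3 (valence 4) → 1 H
  atom 9: N, bond orders sum to 1 (valence 3) → 2 H
  atom 10: C, bond orders sum to 2 (valence 4) → 2 H
  atom 11: C, bond orders sum to 3 (valence 4) → 1 H
  atom 12: C, bond orders sum to 1 (valence 4) → 3 H
  atom 13: C, bond orders sum to 4 (valence 4) → 0 H
  atom 14: C, bond orders sum to 3 (valence 4) → 1 H
  atom 15: C, bond orders sum to 3 (valence 4) → 1 H
  atom 16: C, bond orders sum to 4 (valence 4) → 0 H
  atom 17: O, bond orders sum to 2 (valence 2) → 0 H
  atom 18: C, bond orders sum to 1 (valence 4) → 3 H
  atom 19: C, bond orders sum to 4 (valence 4) → 0 H
  atom 20: I (halogen, monovalent) → 0 H
  atom 21: C, bond orders sum to 3 (valence 4) → 1 H
Totals → C:15, H:21, I:2, N:1, O:3.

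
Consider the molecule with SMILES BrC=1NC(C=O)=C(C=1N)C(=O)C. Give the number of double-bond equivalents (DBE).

Degree of unsaturation = (number of rings) + (number of π bonds).
Ring closures in the SMILES: 1.
π bonds: 4 double bonds (each 1 DoU) → 4 DoU from unsaturation.
Total DoU = 1 + 4 = 5.

5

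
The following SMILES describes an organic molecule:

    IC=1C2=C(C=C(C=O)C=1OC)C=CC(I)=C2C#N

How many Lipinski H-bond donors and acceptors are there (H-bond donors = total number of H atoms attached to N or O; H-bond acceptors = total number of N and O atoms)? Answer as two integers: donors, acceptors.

Donors: find every N or O and count the H atoms it carries.
  atom 8 (O): bond orders sum to 2 → 0 H
  atom 10 (O): bond orders sum to 2 → 0 H
  atom 18 (N): bond orders sum to 3 → 0 H
Lipinski HBD = 0.
Acceptors: N atoms = 1, O atoms = 2 → HBA = 3.

0, 3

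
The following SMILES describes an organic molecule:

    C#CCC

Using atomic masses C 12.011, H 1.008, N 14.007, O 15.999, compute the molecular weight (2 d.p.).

First, the molecular formula is C4H6 (counting implicit H from valence).
  C: 4 × 12.011 = 48.044
  H: 6 × 1.008 = 6.048
Sum: 4×12.011 + 6×1.008 = 54.092 → 54.09 g/mol.

54.09 g/mol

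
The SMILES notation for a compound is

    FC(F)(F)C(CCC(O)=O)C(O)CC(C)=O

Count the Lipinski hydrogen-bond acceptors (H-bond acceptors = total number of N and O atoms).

N atoms: 0; O atoms: 4.
Lipinski HBA = 0 + 4 = 4.

4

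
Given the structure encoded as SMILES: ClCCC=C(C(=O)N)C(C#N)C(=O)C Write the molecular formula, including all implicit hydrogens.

Walk through each heavy atom and fill implicit hydrogens from standard valence (C 4, N 3, O 2, S 2, halogen 1):
  atom 1: Cl (halogen, monovalent) → 0 H
  atom 2: C, bond orders sum to 2 (valence 4) → 2 H
  atom 3: C, bond orders sum to 2 (valence 4) → 2 H
  atom 4: C, bond orders sum to 3 (valence 4) → 1 H
  atom 5: C, bond orders sum to 4 (valence 4) → 0 H
  atom 6: C, bond orders sum to 4 (valence 4) → 0 H
  atom 7: O, bond orders sum to 2 (valence 2) → 0 H
  atom 8: N, bond orders sum to 1 (valence 3) → 2 H
  atom 9: C, bond orders sum to 3 (valence 4) → 1 H
  atom 10: C, bond orders sum to 4 (valence 4) → 0 H
  atom 11: N, bond orders sum to 3 (valence 3) → 0 H
  atom 12: C, bond orders sum to 4 (valence 4) → 0 H
  atom 13: O, bond orders sum to 2 (valence 2) → 0 H
  atom 14: C, bond orders sum to 1 (valence 4) → 3 H
Totals → C:9, H:11, Cl:1, N:2, O:2.
In Hill order: C9H11ClN2O2.

C9H11ClN2O2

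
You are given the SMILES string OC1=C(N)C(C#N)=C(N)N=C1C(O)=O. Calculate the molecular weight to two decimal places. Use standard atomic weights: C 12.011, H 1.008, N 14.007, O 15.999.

194.15 g/mol

First, the molecular formula is C7H6N4O3 (counting implicit H from valence).
  C: 7 × 12.011 = 84.077
  H: 6 × 1.008 = 6.048
  N: 4 × 14.007 = 56.028
  O: 3 × 15.999 = 47.997
Sum: 7×12.011 + 6×1.008 + 4×14.007 + 3×15.999 = 194.150 → 194.15 g/mol.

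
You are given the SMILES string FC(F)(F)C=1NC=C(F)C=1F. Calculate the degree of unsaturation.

3

Degree of unsaturation = (number of rings) + (number of π bonds).
Ring closures in the SMILES: 1.
π bonds: 2 double bonds (each 1 DoU) → 2 DoU from unsaturation.
Total DoU = 1 + 2 = 3.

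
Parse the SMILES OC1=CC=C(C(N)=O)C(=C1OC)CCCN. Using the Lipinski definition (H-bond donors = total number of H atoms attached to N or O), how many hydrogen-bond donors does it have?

5

Donors: find every N or O and count the H atoms it carries.
  atom 1 (O): bond orders sum to 1 → 1 H
  atom 7 (N): bond orders sum to 1 → 2 H
  atom 8 (O): bond orders sum to 2 → 0 H
  atom 11 (O): bond orders sum to 2 → 0 H
  atom 16 (N): bond orders sum to 1 → 2 H
Lipinski HBD = 5.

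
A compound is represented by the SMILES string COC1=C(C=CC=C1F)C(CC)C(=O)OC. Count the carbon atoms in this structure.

Count every carbon token in the SMILES (each C, including those in ring-closure positions and inside branches).
Carbon count: 12.

12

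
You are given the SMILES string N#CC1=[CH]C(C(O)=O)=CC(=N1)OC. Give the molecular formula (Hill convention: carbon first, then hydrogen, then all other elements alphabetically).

C8H6N2O3

Walk through each heavy atom and fill implicit hydrogens from standard valence (C 4, N 3, O 2, S 2, halogen 1):
  atom 1: N, bond orders sum to 3 (valence 3) → 0 H
  atom 2: C, bond orders sum to 4 (valence 4) → 0 H
  atom 3: C, bond orders sum to 4 (valence 4) → 0 H
  atom 4: C with explicit H count 1
  atom 5: C, bond orders sum to 4 (valence 4) → 0 H
  atom 6: C, bond orders sum to 4 (valence 4) → 0 H
  atom 7: O, bond orders sum to 1 (valence 2) → 1 H
  atom 8: O, bond orders sum to 2 (valence 2) → 0 H
  atom 9: C, bond orders sum to 3 (valence 4) → 1 H
  atom 10: C, bond orders sum to 4 (valence 4) → 0 H
  atom 11: N, bond orders sum to 3 (valence 3) → 0 H
  atom 12: O, bond orders sum to 2 (valence 2) → 0 H
  atom 13: C, bond orders sum to 1 (valence 4) → 3 H
Totals → C:8, H:6, N:2, O:3.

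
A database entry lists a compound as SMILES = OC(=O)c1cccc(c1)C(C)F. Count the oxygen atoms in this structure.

Scan the SMILES for O atoms (remember two-letter symbols like Cl and Br are single atoms).
Oxygen count: 2.

2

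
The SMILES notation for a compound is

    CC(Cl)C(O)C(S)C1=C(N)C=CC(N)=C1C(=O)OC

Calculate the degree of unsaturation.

5

Molecular formula: C12H17ClN2O3S.
DoU = (2C + 2 + N − H − X) / 2, where X is the halogen count and O/S are ignored.
    = (2·12 + 2 + 2 − 17 − 1) / 2 = 10 / 2 = 5.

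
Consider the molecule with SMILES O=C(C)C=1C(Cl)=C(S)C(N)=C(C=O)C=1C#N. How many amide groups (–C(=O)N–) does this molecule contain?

0

Scan the SMILES for the amide motif — none present.
Groups that are present: 1 aldehyde, 1 ketone, 1 nitrile, 1 primary amine, 1 thiol.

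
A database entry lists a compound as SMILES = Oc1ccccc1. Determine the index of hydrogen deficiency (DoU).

Molecular formula: C6H6O.
DoU = (2C + 2 + N − H − X) / 2, where X is the halogen count and O/S are ignored.
    = (2·6 + 2 + 0 − 6 − 0) / 2 = 8 / 2 = 4.

4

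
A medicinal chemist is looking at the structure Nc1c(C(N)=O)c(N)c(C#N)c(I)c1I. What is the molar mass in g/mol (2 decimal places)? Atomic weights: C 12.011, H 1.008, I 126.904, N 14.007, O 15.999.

427.97 g/mol

First, the molecular formula is C8H6I2N4O (counting implicit H from valence).
  C: 8 × 12.011 = 96.088
  H: 6 × 1.008 = 6.048
  I: 2 × 126.904 = 253.808
  N: 4 × 14.007 = 56.028
  O: 1 × 15.999 = 15.999
Sum: 8×12.011 + 6×1.008 + 2×126.904 + 4×14.007 + 1×15.999 = 427.971 → 427.97 g/mol.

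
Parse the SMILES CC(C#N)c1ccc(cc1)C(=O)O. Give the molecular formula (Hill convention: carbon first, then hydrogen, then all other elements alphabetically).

Walk through each heavy atom and fill implicit hydrogens from standard valence (C 4, N 3, O 2, S 2, halogen 1); for lowercase aromatic atoms, an aromatic c carries 1 H when it has two neighbours and 0 H with three, and aromatic n carries 0 H:
  atom 1: C, bond orders sum to 1 (valence 4) → 3 H
  atom 2: C, bond orders sum to 3 (valence 4) → 1 H
  atom 3: C, bond orders sum to 4 (valence 4) → 0 H
  atom 4: N, bond orders sum to 3 (valence 3) → 0 H
  atom 5: aromatic c, 3 neighbours → 0 H
  atom 6: aromatic c, 2 neighbours → 1 H
  atom 7: aromatic c, 2 neighbours → 1 H
  atom 8: aromatic c, 3 neighbours → 0 H
  atom 9: aromatic c, 2 neighbours → 1 H
  atom 10: aromatic c, 2 neighbours → 1 H
  atom 11: C, bond orders sum to 4 (valence 4) → 0 H
  atom 12: O, bond orders sum to 2 (valence 2) → 0 H
  atom 13: O, bond orders sum to 1 (valence 2) → 1 H
Totals → C:10, H:9, N:1, O:2.

C10H9NO2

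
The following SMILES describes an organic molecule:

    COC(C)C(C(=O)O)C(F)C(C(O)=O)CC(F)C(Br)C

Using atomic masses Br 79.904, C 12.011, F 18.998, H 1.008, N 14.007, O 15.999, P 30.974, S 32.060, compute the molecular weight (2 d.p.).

First, the molecular formula is C12H19BrF2O5 (counting implicit H from valence).
  Br: 1 × 79.904 = 79.904
  C: 12 × 12.011 = 144.132
  F: 2 × 18.998 = 37.996
  H: 19 × 1.008 = 19.152
  O: 5 × 15.999 = 79.995
Sum: 1×79.904 + 12×12.011 + 2×18.998 + 19×1.008 + 5×15.999 = 361.179 → 361.18 g/mol.

361.18 g/mol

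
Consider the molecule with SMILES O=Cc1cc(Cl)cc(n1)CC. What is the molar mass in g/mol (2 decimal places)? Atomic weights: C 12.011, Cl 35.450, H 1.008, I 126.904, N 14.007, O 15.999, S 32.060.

First, the molecular formula is C8H8ClNO (counting implicit H from valence).
  C: 8 × 12.011 = 96.088
  Cl: 1 × 35.450 = 35.450
  H: 8 × 1.008 = 8.064
  N: 1 × 14.007 = 14.007
  O: 1 × 15.999 = 15.999
Sum: 8×12.011 + 1×35.450 + 8×1.008 + 1×14.007 + 1×15.999 = 169.608 → 169.61 g/mol.

169.61 g/mol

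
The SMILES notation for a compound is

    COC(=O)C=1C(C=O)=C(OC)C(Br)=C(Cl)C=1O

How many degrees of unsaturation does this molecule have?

Molecular formula: C10H8BrClO5.
DoU = (2C + 2 + N − H − X) / 2, where X is the halogen count and O/S are ignored.
    = (2·10 + 2 + 0 − 8 − 2) / 2 = 12 / 2 = 6.

6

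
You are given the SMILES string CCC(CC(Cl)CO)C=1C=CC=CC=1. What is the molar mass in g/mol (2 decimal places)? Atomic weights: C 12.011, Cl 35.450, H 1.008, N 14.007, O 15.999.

First, the molecular formula is C12H17ClO (counting implicit H from valence).
  C: 12 × 12.011 = 144.132
  Cl: 1 × 35.450 = 35.450
  H: 17 × 1.008 = 17.136
  O: 1 × 15.999 = 15.999
Sum: 12×12.011 + 1×35.450 + 17×1.008 + 1×15.999 = 212.717 → 212.72 g/mol.

212.72 g/mol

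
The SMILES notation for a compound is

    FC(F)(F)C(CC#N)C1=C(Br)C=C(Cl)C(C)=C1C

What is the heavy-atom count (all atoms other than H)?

Every atom symbol written in the SMILES (organic subset) is one heavy atom; implicit H are not written.
Heavy atoms by element → Br:1, C:12, Cl:1, F:3, N:1.
Total: 18.

18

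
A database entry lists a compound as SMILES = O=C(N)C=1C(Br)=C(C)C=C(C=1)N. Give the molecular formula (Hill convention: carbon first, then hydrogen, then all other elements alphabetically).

C8H9BrN2O

Walk through each heavy atom and fill implicit hydrogens from standard valence (C 4, N 3, O 2, S 2, halogen 1):
  atom 1: O, bond orders sum to 2 (valence 2) → 0 H
  atom 2: C, bond orders sum to 4 (valence 4) → 0 H
  atom 3: N, bond orders sum to 1 (valence 3) → 2 H
  atom 4: C, bond orders sum to 4 (valence 4) → 0 H
  atom 5: C, bond orders sum to 4 (valence 4) → 0 H
  atom 6: Br (halogen, monovalent) → 0 H
  atom 7: C, bond orders sum to 4 (valence 4) → 0 H
  atom 8: C, bond orders sum to 1 (valence 4) → 3 H
  atom 9: C, bond orders sum to 3 (valence 4) → 1 H
  atom 10: C, bond orders sum to 4 (valence 4) → 0 H
  atom 11: C, bond orders sum to 3 (valence 4) → 1 H
  atom 12: N, bond orders sum to 1 (valence 3) → 2 H
Totals → C:8, H:9, Br:1, N:2, O:1.
In Hill order: C8H9BrN2O.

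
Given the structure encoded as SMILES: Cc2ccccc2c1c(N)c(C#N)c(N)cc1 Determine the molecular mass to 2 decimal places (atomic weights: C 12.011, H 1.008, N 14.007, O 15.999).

223.28 g/mol

First, the molecular formula is C14H13N3 (counting implicit H from valence).
  C: 14 × 12.011 = 168.154
  H: 13 × 1.008 = 13.104
  N: 3 × 14.007 = 42.021
Sum: 14×12.011 + 13×1.008 + 3×14.007 = 223.279 → 223.28 g/mol.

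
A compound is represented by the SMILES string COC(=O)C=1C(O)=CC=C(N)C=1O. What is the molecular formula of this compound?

Walk through each heavy atom and fill implicit hydrogens from standard valence (C 4, N 3, O 2, S 2, halogen 1):
  atom 1: C, bond orders sum to 1 (valence 4) → 3 H
  atom 2: O, bond orders sum to 2 (valence 2) → 0 H
  atom 3: C, bond orders sum to 4 (valence 4) → 0 H
  atom 4: O, bond orders sum to 2 (valence 2) → 0 H
  atom 5: C, bond orders sum to 4 (valence 4) → 0 H
  atom 6: C, bond orders sum to 4 (valence 4) → 0 H
  atom 7: O, bond orders sum to 1 (valence 2) → 1 H
  atom 8: C, bond orders sum to 3 (valence 4) → 1 H
  atom 9: C, bond orders sum to 3 (valence 4) → 1 H
  atom 10: C, bond orders sum to 4 (valence 4) → 0 H
  atom 11: N, bond orders sum to 1 (valence 3) → 2 H
  atom 12: C, bond orders sum to 4 (valence 4) → 0 H
  atom 13: O, bond orders sum to 1 (valence 2) → 1 H
Totals → C:8, H:9, N:1, O:4.
In Hill order: C8H9NO4.

C8H9NO4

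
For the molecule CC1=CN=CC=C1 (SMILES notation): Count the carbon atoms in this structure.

Count every carbon token in the SMILES (each C, including those in ring-closure positions and inside branches).
Carbon count: 6.

6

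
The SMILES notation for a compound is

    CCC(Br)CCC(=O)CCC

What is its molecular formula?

Walk through each heavy atom and fill implicit hydrogens from standard valence (C 4, N 3, O 2, S 2, halogen 1):
  atom 1: C, bond orders sum to 1 (valence 4) → 3 H
  atom 2: C, bond orders sum to 2 (valence 4) → 2 H
  atom 3: C, bond orders sum to 3 (valence 4) → 1 H
  atom 4: Br (halogen, monovalent) → 0 H
  atom 5: C, bond orders sum to 2 (valence 4) → 2 H
  atom 6: C, bond orders sum to 2 (valence 4) → 2 H
  atom 7: C, bond orders sum to 4 (valence 4) → 0 H
  atom 8: O, bond orders sum to 2 (valence 2) → 0 H
  atom 9: C, bond orders sum to 2 (valence 4) → 2 H
  atom 10: C, bond orders sum to 2 (valence 4) → 2 H
  atom 11: C, bond orders sum to 1 (valence 4) → 3 H
Totals → C:9, H:17, Br:1, O:1.
In Hill order: C9H17BrO.

C9H17BrO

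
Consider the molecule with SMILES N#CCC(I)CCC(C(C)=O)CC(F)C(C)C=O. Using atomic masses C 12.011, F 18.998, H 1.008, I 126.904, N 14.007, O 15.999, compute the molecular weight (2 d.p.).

367.20 g/mol

First, the molecular formula is C13H19FINO2 (counting implicit H from valence).
  C: 13 × 12.011 = 156.143
  F: 1 × 18.998 = 18.998
  H: 19 × 1.008 = 19.152
  I: 1 × 126.904 = 126.904
  N: 1 × 14.007 = 14.007
  O: 2 × 15.999 = 31.998
Sum: 13×12.011 + 1×18.998 + 19×1.008 + 1×126.904 + 1×14.007 + 2×15.999 = 367.202 → 367.20 g/mol.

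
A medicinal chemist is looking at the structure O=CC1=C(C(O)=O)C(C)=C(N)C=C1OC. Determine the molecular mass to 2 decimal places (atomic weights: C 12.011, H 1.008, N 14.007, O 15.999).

First, the molecular formula is C10H11NO4 (counting implicit H from valence).
  C: 10 × 12.011 = 120.110
  H: 11 × 1.008 = 11.088
  N: 1 × 14.007 = 14.007
  O: 4 × 15.999 = 63.996
Sum: 10×12.011 + 11×1.008 + 1×14.007 + 4×15.999 = 209.201 → 209.20 g/mol.

209.20 g/mol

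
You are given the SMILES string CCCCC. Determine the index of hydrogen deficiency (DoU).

0

Degree of unsaturation = (number of rings) + (number of π bonds).
Ring closures in the SMILES: 0.
π bonds: none → 0 DoU from unsaturation.
Total DoU = 0 + 0 = 0.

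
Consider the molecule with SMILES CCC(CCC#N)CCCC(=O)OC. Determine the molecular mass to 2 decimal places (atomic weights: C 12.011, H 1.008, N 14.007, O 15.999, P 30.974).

197.28 g/mol

First, the molecular formula is C11H19NO2 (counting implicit H from valence).
  C: 11 × 12.011 = 132.121
  H: 19 × 1.008 = 19.152
  N: 1 × 14.007 = 14.007
  O: 2 × 15.999 = 31.998
Sum: 11×12.011 + 19×1.008 + 1×14.007 + 2×15.999 = 197.278 → 197.28 g/mol.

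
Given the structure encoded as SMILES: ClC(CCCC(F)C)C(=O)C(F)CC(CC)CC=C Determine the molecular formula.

C15H25ClF2O

Walk through each heavy atom and fill implicit hydrogens from standard valence (C 4, N 3, O 2, S 2, halogen 1):
  atom 1: Cl (halogen, monovalent) → 0 H
  atom 2: C, bond orders sum to 3 (valence 4) → 1 H
  atom 3: C, bond orders sum to 2 (valence 4) → 2 H
  atom 4: C, bond orders sum to 2 (valence 4) → 2 H
  atom 5: C, bond orders sum to 2 (valence 4) → 2 H
  atom 6: C, bond orders sum to 3 (valence 4) → 1 H
  atom 7: F (halogen, monovalent) → 0 H
  atom 8: C, bond orders sum to 1 (valence 4) → 3 H
  atom 9: C, bond orders sum to 4 (valence 4) → 0 H
  atom 10: O, bond orders sum to 2 (valence 2) → 0 H
  atom 11: C, bond orders sum to 3 (valence 4) → 1 H
  atom 12: F (halogen, monovalent) → 0 H
  atom 13: C, bond orders sum to 2 (valence 4) → 2 H
  atom 14: C, bond orders sum to 3 (valence 4) → 1 H
  atom 15: C, bond orders sum to 2 (valence 4) → 2 H
  atom 16: C, bond orders sum to 1 (valence 4) → 3 H
  atom 17: C, bond orders sum to 2 (valence 4) → 2 H
  atom 18: C, bond orders sum to 3 (valence 4) → 1 H
  atom 19: C, bond orders sum to 2 (valence 4) → 2 H
Totals → C:15, H:25, Cl:1, F:2, O:1.
In Hill order: C15H25ClF2O.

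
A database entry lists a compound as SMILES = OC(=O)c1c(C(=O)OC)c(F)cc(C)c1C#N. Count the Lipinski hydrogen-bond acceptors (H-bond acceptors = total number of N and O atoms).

5

N atoms: 1; O atoms: 4.
Lipinski HBA = 1 + 4 = 5.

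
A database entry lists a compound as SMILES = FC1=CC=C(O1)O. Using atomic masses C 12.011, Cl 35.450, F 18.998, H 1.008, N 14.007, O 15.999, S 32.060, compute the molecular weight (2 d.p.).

102.06 g/mol

First, the molecular formula is C4H3FO2 (counting implicit H from valence).
  C: 4 × 12.011 = 48.044
  F: 1 × 18.998 = 18.998
  H: 3 × 1.008 = 3.024
  O: 2 × 15.999 = 31.998
Sum: 4×12.011 + 1×18.998 + 3×1.008 + 2×15.999 = 102.064 → 102.06 g/mol.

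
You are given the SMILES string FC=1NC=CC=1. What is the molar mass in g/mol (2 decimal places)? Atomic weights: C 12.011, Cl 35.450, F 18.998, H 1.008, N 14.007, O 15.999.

85.08 g/mol

First, the molecular formula is C4H4FN (counting implicit H from valence).
  C: 4 × 12.011 = 48.044
  F: 1 × 18.998 = 18.998
  H: 4 × 1.008 = 4.032
  N: 1 × 14.007 = 14.007
Sum: 4×12.011 + 1×18.998 + 4×1.008 + 1×14.007 = 85.081 → 85.08 g/mol.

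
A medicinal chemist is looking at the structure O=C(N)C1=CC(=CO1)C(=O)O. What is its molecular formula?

Walk through each heavy atom and fill implicit hydrogens from standard valence (C 4, N 3, O 2, S 2, halogen 1):
  atom 1: O, bond orders sum to 2 (valence 2) → 0 H
  atom 2: C, bond orders sum to 4 (valence 4) → 0 H
  atom 3: N, bond orders sum to 1 (valence 3) → 2 H
  atom 4: C, bond orders sum to 4 (valence 4) → 0 H
  atom 5: C, bond orders sum to 3 (valence 4) → 1 H
  atom 6: C, bond orders sum to 4 (valence 4) → 0 H
  atom 7: C, bond orders sum to 3 (valence 4) → 1 H
  atom 8: O, bond orders sum to 2 (valence 2) → 0 H
  atom 9: C, bond orders sum to 4 (valence 4) → 0 H
  atom 10: O, bond orders sum to 2 (valence 2) → 0 H
  atom 11: O, bond orders sum to 1 (valence 2) → 1 H
Totals → C:6, H:5, N:1, O:4.
In Hill order: C6H5NO4.

C6H5NO4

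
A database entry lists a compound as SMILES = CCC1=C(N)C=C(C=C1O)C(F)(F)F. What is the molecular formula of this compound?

C9H10F3NO

Walk through each heavy atom and fill implicit hydrogens from standard valence (C 4, N 3, O 2, S 2, halogen 1):
  atom 1: C, bond orders sum to 1 (valence 4) → 3 H
  atom 2: C, bond orders sum to 2 (valence 4) → 2 H
  atom 3: C, bond orders sum to 4 (valence 4) → 0 H
  atom 4: C, bond orders sum to 4 (valence 4) → 0 H
  atom 5: N, bond orders sum to 1 (valence 3) → 2 H
  atom 6: C, bond orders sum to 3 (valence 4) → 1 H
  atom 7: C, bond orders sum to 4 (valence 4) → 0 H
  atom 8: C, bond orders sum to 3 (valence 4) → 1 H
  atom 9: C, bond orders sum to 4 (valence 4) → 0 H
  atom 10: O, bond orders sum to 1 (valence 2) → 1 H
  atom 11: C, bond orders sum to 4 (valence 4) → 0 H
  atom 12: F (halogen, monovalent) → 0 H
  atom 13: F (halogen, monovalent) → 0 H
  atom 14: F (halogen, monovalent) → 0 H
Totals → C:9, H:10, F:3, N:1, O:1.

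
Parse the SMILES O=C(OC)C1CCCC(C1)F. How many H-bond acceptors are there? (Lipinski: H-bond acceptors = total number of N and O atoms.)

2

N atoms: 0; O atoms: 2.
Lipinski HBA = 0 + 2 = 2.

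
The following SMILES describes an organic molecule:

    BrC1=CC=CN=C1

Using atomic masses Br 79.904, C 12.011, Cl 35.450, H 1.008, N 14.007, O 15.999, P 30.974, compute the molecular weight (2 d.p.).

158.00 g/mol

First, the molecular formula is C5H4BrN (counting implicit H from valence).
  Br: 1 × 79.904 = 79.904
  C: 5 × 12.011 = 60.055
  H: 4 × 1.008 = 4.032
  N: 1 × 14.007 = 14.007
Sum: 1×79.904 + 5×12.011 + 4×1.008 + 1×14.007 = 157.998 → 158.00 g/mol.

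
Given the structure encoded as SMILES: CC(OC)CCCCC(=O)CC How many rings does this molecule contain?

In SMILES, each pair of matching ring-closure digits denotes one ring-closing bond; the number of such bonds equals the number of independent rings.
Ring-closure bonds here: 0.

0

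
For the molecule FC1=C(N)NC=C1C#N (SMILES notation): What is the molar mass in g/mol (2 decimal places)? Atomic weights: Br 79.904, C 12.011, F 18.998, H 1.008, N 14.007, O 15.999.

125.11 g/mol

First, the molecular formula is C5H4FN3 (counting implicit H from valence).
  C: 5 × 12.011 = 60.055
  F: 1 × 18.998 = 18.998
  H: 4 × 1.008 = 4.032
  N: 3 × 14.007 = 42.021
Sum: 5×12.011 + 1×18.998 + 4×1.008 + 3×14.007 = 125.106 → 125.11 g/mol.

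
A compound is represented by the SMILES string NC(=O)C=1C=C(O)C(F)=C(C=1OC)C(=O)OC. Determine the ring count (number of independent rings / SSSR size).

1

In SMILES, each pair of matching ring-closure digits denotes one ring-closing bond; the number of such bonds equals the number of independent rings.
Ring-closure bonds here: 1.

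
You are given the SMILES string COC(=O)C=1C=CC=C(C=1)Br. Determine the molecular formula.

Walk through each heavy atom and fill implicit hydrogens from standard valence (C 4, N 3, O 2, S 2, halogen 1):
  atom 1: C, bond orders sum to 1 (valence 4) → 3 H
  atom 2: O, bond orders sum to 2 (valence 2) → 0 H
  atom 3: C, bond orders sum to 4 (valence 4) → 0 H
  atom 4: O, bond orders sum to 2 (valence 2) → 0 H
  atom 5: C, bond orders sum to 4 (valence 4) → 0 H
  atom 6: C, bond orders sum to 3 (valence 4) → 1 H
  atom 7: C, bond orders sum to 3 (valence 4) → 1 H
  atom 8: C, bond orders sum to 3 (valence 4) → 1 H
  atom 9: C, bond orders sum to 4 (valence 4) → 0 H
  atom 10: C, bond orders sum to 3 (valence 4) → 1 H
  atom 11: Br (halogen, monovalent) → 0 H
Totals → C:8, H:7, Br:1, O:2.

C8H7BrO2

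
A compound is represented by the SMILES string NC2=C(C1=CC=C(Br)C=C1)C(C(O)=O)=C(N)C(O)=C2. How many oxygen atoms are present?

3

Scan the SMILES for O atoms (remember two-letter symbols like Cl and Br are single atoms).
Oxygen count: 3.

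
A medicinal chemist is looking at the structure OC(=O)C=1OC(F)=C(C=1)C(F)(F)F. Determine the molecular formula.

Walk through each heavy atom and fill implicit hydrogens from standard valence (C 4, N 3, O 2, S 2, halogen 1):
  atom 1: O, bond orders sum to 1 (valence 2) → 1 H
  atom 2: C, bond orders sum to 4 (valence 4) → 0 H
  atom 3: O, bond orders sum to 2 (valence 2) → 0 H
  atom 4: C, bond orders sum to 4 (valence 4) → 0 H
  atom 5: O, bond orders sum to 2 (valence 2) → 0 H
  atom 6: C, bond orders sum to 4 (valence 4) → 0 H
  atom 7: F (halogen, monovalent) → 0 H
  atom 8: C, bond orders sum to 4 (valence 4) → 0 H
  atom 9: C, bond orders sum to 3 (valence 4) → 1 H
  atom 10: C, bond orders sum to 4 (valence 4) → 0 H
  atom 11: F (halogen, monovalent) → 0 H
  atom 12: F (halogen, monovalent) → 0 H
  atom 13: F (halogen, monovalent) → 0 H
Totals → C:6, H:2, F:4, O:3.

C6H2F4O3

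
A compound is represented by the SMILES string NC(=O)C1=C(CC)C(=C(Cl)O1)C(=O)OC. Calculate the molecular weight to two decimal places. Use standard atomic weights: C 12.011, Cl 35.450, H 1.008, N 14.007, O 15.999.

231.63 g/mol

First, the molecular formula is C9H10ClNO4 (counting implicit H from valence).
  C: 9 × 12.011 = 108.099
  Cl: 1 × 35.450 = 35.450
  H: 10 × 1.008 = 10.080
  N: 1 × 14.007 = 14.007
  O: 4 × 15.999 = 63.996
Sum: 9×12.011 + 1×35.450 + 10×1.008 + 1×14.007 + 4×15.999 = 231.632 → 231.63 g/mol.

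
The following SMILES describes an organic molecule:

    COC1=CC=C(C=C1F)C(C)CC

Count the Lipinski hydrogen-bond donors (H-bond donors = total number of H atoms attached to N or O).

0

Donors: find every N or O and count the H atoms it carries.
  atom 2 (O): bond orders sum to 2 → 0 H
Lipinski HBD = 0.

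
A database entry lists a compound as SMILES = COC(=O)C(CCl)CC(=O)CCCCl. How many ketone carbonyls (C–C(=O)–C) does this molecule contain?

The ketone motif appears at heavy-atom position 9 in the SMILES.
Other groups present: 1 ester.
Ketone count: 1.

1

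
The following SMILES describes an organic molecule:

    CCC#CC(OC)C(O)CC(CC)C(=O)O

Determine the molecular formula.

Walk through each heavy atom and fill implicit hydrogens from standard valence (C 4, N 3, O 2, S 2, halogen 1):
  atom 1: C, bond orders sum to 1 (valence 4) → 3 H
  atom 2: C, bond orders sum to 2 (valence 4) → 2 H
  atom 3: C, bond orders sum to 4 (valence 4) → 0 H
  atom 4: C, bond orders sum to 4 (valence 4) → 0 H
  atom 5: C, bond orders sum to 3 (valence 4) → 1 H
  atom 6: O, bond orders sum to 2 (valence 2) → 0 H
  atom 7: C, bond orders sum to 1 (valence 4) → 3 H
  atom 8: C, bond orders sum to 3 (valence 4) → 1 H
  atom 9: O, bond orders sum to 1 (valence 2) → 1 H
  atom 10: C, bond orders sum to 2 (valence 4) → 2 H
  atom 11: C, bond orders sum to 3 (valence 4) → 1 H
  atom 12: C, bond orders sum to 2 (valence 4) → 2 H
  atom 13: C, bond orders sum to 1 (valence 4) → 3 H
  atom 14: C, bond orders sum to 4 (valence 4) → 0 H
  atom 15: O, bond orders sum to 2 (valence 2) → 0 H
  atom 16: O, bond orders sum to 1 (valence 2) → 1 H
Totals → C:12, H:20, O:4.

C12H20O4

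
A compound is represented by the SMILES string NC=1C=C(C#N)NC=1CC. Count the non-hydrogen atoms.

10

Every atom symbol written in the SMILES (organic subset) is one heavy atom; implicit H are not written.
Heavy atoms by element → C:7, N:3.
Total: 10.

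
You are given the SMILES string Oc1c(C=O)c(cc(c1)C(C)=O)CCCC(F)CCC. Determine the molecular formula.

C16H21FO3

Walk through each heavy atom and fill implicit hydrogens from standard valence (C 4, N 3, O 2, S 2, halogen 1); for lowercase aromatic atoms, an aromatic c carries 1 H when it has two neighbours and 0 H with three, and aromatic n carries 0 H:
  atom 1: O, bond orders sum to 1 (valence 2) → 1 H
  atom 2: aromatic c, 3 neighbours → 0 H
  atom 3: aromatic c, 3 neighbours → 0 H
  atom 4: C, bond orders sum to 3 (valence 4) → 1 H
  atom 5: O, bond orders sum to 2 (valence 2) → 0 H
  atom 6: aromatic c, 3 neighbours → 0 H
  atom 7: aromatic c, 2 neighbours → 1 H
  atom 8: aromatic c, 3 neighbours → 0 H
  atom 9: aromatic c, 2 neighbours → 1 H
  atom 10: C, bond orders sum to 4 (valence 4) → 0 H
  atom 11: C, bond orders sum to 1 (valence 4) → 3 H
  atom 12: O, bond orders sum to 2 (valence 2) → 0 H
  atom 13: C, bond orders sum to 2 (valence 4) → 2 H
  atom 14: C, bond orders sum to 2 (valence 4) → 2 H
  atom 15: C, bond orders sum to 2 (valence 4) → 2 H
  atom 16: C, bond orders sum to 3 (valence 4) → 1 H
  atom 17: F (halogen, monovalent) → 0 H
  atom 18: C, bond orders sum to 2 (valence 4) → 2 H
  atom 19: C, bond orders sum to 2 (valence 4) → 2 H
  atom 20: C, bond orders sum to 1 (valence 4) → 3 H
Totals → C:16, H:21, F:1, O:3.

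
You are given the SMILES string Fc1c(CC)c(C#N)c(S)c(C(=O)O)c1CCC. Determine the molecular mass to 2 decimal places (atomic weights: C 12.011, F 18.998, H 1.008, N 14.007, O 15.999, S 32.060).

267.32 g/mol

First, the molecular formula is C13H14FNO2S (counting implicit H from valence).
  C: 13 × 12.011 = 156.143
  F: 1 × 18.998 = 18.998
  H: 14 × 1.008 = 14.112
  N: 1 × 14.007 = 14.007
  O: 2 × 15.999 = 31.998
  S: 1 × 32.060 = 32.060
Sum: 13×12.011 + 1×18.998 + 14×1.008 + 1×14.007 + 2×15.999 + 1×32.060 = 267.318 → 267.32 g/mol.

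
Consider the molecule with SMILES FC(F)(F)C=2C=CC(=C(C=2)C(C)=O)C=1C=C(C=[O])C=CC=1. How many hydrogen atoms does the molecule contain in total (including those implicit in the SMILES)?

11

Walk through each heavy atom and fill implicit hydrogens from standard valence (C 4, N 3, O 2, S 2, halogen 1):
  atom 1: F (halogen, monovalent) → 0 H
  atom 2: C, bond orders sum to 4 (valence 4) → 0 H
  atom 3: F (halogen, monovalent) → 0 H
  atom 4: F (halogen, monovalent) → 0 H
  atom 5: C, bond orders sum to 4 (valence 4) → 0 H
  atom 6: C, bond orders sum to 3 (valence 4) → 1 H
  atom 7: C, bond orders sum to 3 (valence 4) → 1 H
  atom 8: C, bond orders sum to 4 (valence 4) → 0 H
  atom 9: C, bond orders sum to 4 (valence 4) → 0 H
  atom 10: C, bond orders sum to 3 (valence 4) → 1 H
  atom 11: C, bond orders sum to 4 (valence 4) → 0 H
  atom 12: C, bond orders sum to 1 (valence 4) → 3 H
  atom 13: O, bond orders sum to 2 (valence 2) → 0 H
  atom 14: C, bond orders sum to 4 (valence 4) → 0 H
  atom 15: C, bond orders sum to 3 (valence 4) → 1 H
  atom 16: C, bond orders sum to 4 (valence 4) → 0 H
  atom 17: C, bond orders sum to 3 (valence 4) → 1 H
  atom 18: O with explicit H count 0
  atom 19: C, bond orders sum to 3 (valence 4) → 1 H
  atom 20: C, bond orders sum to 3 (valence 4) → 1 H
  atom 21: C, bond orders sum to 3 (valence 4) → 1 H
Total hydrogens: 11.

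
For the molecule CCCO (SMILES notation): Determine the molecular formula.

C3H8O

Walk through each heavy atom and fill implicit hydrogens from standard valence (C 4, N 3, O 2, S 2, halogen 1):
  atom 1: C, bond orders sum to 1 (valence 4) → 3 H
  atom 2: C, bond orders sum to 2 (valence 4) → 2 H
  atom 3: C, bond orders sum to 2 (valence 4) → 2 H
  atom 4: O, bond orders sum to 1 (valence 2) → 1 H
Totals → C:3, H:8, O:1.
In Hill order: C3H8O.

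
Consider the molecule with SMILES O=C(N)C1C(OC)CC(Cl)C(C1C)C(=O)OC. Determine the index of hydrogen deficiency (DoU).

3

Molecular formula: C11H18ClNO4.
DoU = (2C + 2 + N − H − X) / 2, where X is the halogen count and O/S are ignored.
    = (2·11 + 2 + 1 − 18 − 1) / 2 = 6 / 2 = 3.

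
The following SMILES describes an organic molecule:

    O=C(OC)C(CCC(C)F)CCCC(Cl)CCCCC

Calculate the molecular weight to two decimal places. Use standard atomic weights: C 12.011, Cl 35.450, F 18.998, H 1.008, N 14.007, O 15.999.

308.86 g/mol

First, the molecular formula is C16H30ClFO2 (counting implicit H from valence).
  C: 16 × 12.011 = 192.176
  Cl: 1 × 35.450 = 35.450
  F: 1 × 18.998 = 18.998
  H: 30 × 1.008 = 30.240
  O: 2 × 15.999 = 31.998
Sum: 16×12.011 + 1×35.450 + 1×18.998 + 30×1.008 + 2×15.999 = 308.862 → 308.86 g/mol.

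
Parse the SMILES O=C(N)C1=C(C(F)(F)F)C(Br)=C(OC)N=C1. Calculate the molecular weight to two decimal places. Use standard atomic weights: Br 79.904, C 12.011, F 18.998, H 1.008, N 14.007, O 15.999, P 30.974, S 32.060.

299.05 g/mol

First, the molecular formula is C8H6BrF3N2O2 (counting implicit H from valence).
  Br: 1 × 79.904 = 79.904
  C: 8 × 12.011 = 96.088
  F: 3 × 18.998 = 56.994
  H: 6 × 1.008 = 6.048
  N: 2 × 14.007 = 28.014
  O: 2 × 15.999 = 31.998
Sum: 1×79.904 + 8×12.011 + 3×18.998 + 6×1.008 + 2×14.007 + 2×15.999 = 299.046 → 299.05 g/mol.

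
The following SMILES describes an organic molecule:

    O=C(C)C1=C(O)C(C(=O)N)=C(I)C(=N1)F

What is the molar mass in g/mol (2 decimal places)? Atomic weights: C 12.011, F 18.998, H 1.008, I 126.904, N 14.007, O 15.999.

First, the molecular formula is C8H6FIN2O3 (counting implicit H from valence).
  C: 8 × 12.011 = 96.088
  F: 1 × 18.998 = 18.998
  H: 6 × 1.008 = 6.048
  I: 1 × 126.904 = 126.904
  N: 2 × 14.007 = 28.014
  O: 3 × 15.999 = 47.997
Sum: 8×12.011 + 1×18.998 + 6×1.008 + 1×126.904 + 2×14.007 + 3×15.999 = 324.049 → 324.05 g/mol.

324.05 g/mol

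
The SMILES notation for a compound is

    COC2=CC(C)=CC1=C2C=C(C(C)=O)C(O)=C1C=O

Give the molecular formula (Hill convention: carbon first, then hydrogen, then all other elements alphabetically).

C15H14O4

Walk through each heavy atom and fill implicit hydrogens from standard valence (C 4, N 3, O 2, S 2, halogen 1):
  atom 1: C, bond orders sum to 1 (valence 4) → 3 H
  atom 2: O, bond orders sum to 2 (valence 2) → 0 H
  atom 3: C, bond orders sum to 4 (valence 4) → 0 H
  atom 4: C, bond orders sum to 3 (valence 4) → 1 H
  atom 5: C, bond orders sum to 4 (valence 4) → 0 H
  atom 6: C, bond orders sum to 1 (valence 4) → 3 H
  atom 7: C, bond orders sum to 3 (valence 4) → 1 H
  atom 8: C, bond orders sum to 4 (valence 4) → 0 H
  atom 9: C, bond orders sum to 4 (valence 4) → 0 H
  atom 10: C, bond orders sum to 3 (valence 4) → 1 H
  atom 11: C, bond orders sum to 4 (valence 4) → 0 H
  atom 12: C, bond orders sum to 4 (valence 4) → 0 H
  atom 13: C, bond orders sum to 1 (valence 4) → 3 H
  atom 14: O, bond orders sum to 2 (valence 2) → 0 H
  atom 15: C, bond orders sum to 4 (valence 4) → 0 H
  atom 16: O, bond orders sum to 1 (valence 2) → 1 H
  atom 17: C, bond orders sum to 4 (valence 4) → 0 H
  atom 18: C, bond orders sum to 3 (valence 4) → 1 H
  atom 19: O, bond orders sum to 2 (valence 2) → 0 H
Totals → C:15, H:14, O:4.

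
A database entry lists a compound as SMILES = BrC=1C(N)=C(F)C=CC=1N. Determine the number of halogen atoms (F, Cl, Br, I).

2

Halogen atoms appear at heavy-atom positions 1, 6 (1×Br, 1×F).
Other groups present: 2 primary amine.
Halogen count: 2.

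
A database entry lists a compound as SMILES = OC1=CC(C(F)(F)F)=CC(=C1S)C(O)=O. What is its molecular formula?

Walk through each heavy atom and fill implicit hydrogens from standard valence (C 4, N 3, O 2, S 2, halogen 1):
  atom 1: O, bond orders sum to 1 (valence 2) → 1 H
  atom 2: C, bond orders sum to 4 (valence 4) → 0 H
  atom 3: C, bond orders sum to 3 (valence 4) → 1 H
  atom 4: C, bond orders sum to 4 (valence 4) → 0 H
  atom 5: C, bond orders sum to 4 (valence 4) → 0 H
  atom 6: F (halogen, monovalent) → 0 H
  atom 7: F (halogen, monovalent) → 0 H
  atom 8: F (halogen, monovalent) → 0 H
  atom 9: C, bond orders sum to 3 (valence 4) → 1 H
  atom 10: C, bond orders sum to 4 (valence 4) → 0 H
  atom 11: C, bond orders sum to 4 (valence 4) → 0 H
  atom 12: S, bond orders sum to 1 (valence 2) → 1 H
  atom 13: C, bond orders sum to 4 (valence 4) → 0 H
  atom 14: O, bond orders sum to 1 (valence 2) → 1 H
  atom 15: O, bond orders sum to 2 (valence 2) → 0 H
Totals → C:8, H:5, F:3, O:3, S:1.

C8H5F3O3S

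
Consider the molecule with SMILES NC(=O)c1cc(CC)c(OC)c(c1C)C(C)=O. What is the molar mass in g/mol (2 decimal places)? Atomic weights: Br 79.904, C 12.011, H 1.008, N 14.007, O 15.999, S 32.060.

First, the molecular formula is C13H17NO3 (counting implicit H from valence).
  C: 13 × 12.011 = 156.143
  H: 17 × 1.008 = 17.136
  N: 1 × 14.007 = 14.007
  O: 3 × 15.999 = 47.997
Sum: 13×12.011 + 17×1.008 + 1×14.007 + 3×15.999 = 235.283 → 235.28 g/mol.

235.28 g/mol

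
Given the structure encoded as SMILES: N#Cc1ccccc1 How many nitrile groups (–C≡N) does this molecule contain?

The nitrile motif appears at heavy-atom position 2 in the SMILES.
Nitrile count: 1.

1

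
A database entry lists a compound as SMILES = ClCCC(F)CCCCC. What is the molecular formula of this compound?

Walk through each heavy atom and fill implicit hydrogens from standard valence (C 4, N 3, O 2, S 2, halogen 1):
  atom 1: Cl (halogen, monovalent) → 0 H
  atom 2: C, bond orders sum to 2 (valence 4) → 2 H
  atom 3: C, bond orders sum to 2 (valence 4) → 2 H
  atom 4: C, bond orders sum to 3 (valence 4) → 1 H
  atom 5: F (halogen, monovalent) → 0 H
  atom 6: C, bond orders sum to 2 (valence 4) → 2 H
  atom 7: C, bond orders sum to 2 (valence 4) → 2 H
  atom 8: C, bond orders sum to 2 (valence 4) → 2 H
  atom 9: C, bond orders sum to 2 (valence 4) → 2 H
  atom 10: C, bond orders sum to 1 (valence 4) → 3 H
Totals → C:8, H:16, Cl:1, F:1.
In Hill order: C8H16ClF.

C8H16ClF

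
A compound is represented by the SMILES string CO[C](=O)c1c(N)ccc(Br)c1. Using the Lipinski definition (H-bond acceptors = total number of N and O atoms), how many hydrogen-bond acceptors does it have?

N atoms: 1; O atoms: 2.
Lipinski HBA = 1 + 2 = 3.

3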